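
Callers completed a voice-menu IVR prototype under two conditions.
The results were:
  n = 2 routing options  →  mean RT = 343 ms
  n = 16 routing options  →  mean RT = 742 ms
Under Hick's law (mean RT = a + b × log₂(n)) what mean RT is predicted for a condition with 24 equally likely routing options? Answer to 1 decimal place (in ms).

Fit slope and intercept:
  b = (742 − 343) / (log₂ 16 − log₂ 2) = 399 / (4 − 1) = 133.000 ms/bit
  a = 343 − 133.000 × 1 = 210.000 ms
Then RT(24) = 210.000 + 133.000 × log₂ 24 = 210.000 + 133.000 × 4.5850 ≈ 819.800 ms.

819.8 ms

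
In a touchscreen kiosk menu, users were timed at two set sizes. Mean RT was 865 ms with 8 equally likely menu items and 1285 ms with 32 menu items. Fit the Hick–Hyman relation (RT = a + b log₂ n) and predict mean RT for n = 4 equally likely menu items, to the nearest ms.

Fit slope and intercept:
  b = (1285 − 865) / (log₂ 32 − log₂ 8) = 420 / (5 − 3) = 210 ms/bit
  a = 865 − 210 × 3 = 235 ms
Then RT(4) = 235 + 210 × log₂ 4 = 235 + 210 × 2 ≈ 655.000 ms.

655 ms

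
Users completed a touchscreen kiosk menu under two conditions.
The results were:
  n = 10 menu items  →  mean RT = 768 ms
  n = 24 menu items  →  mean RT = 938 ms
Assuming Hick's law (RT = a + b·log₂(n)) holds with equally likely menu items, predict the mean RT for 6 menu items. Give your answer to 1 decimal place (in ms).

668.8 ms

Solve the two-equation system in a and b:
  b = (938 − 768) / (log₂ 24 − log₂ 10) = 170 / (4.5850 − 3.3219) = 134.596 ms/bit
  a = 768 − 134.596 × 3.3219 = 320.880 ms
Then RT(6) = 320.880 + 134.596 × log₂ 6 = 320.880 + 134.596 × 2.5850 ≈ 668.807 ms.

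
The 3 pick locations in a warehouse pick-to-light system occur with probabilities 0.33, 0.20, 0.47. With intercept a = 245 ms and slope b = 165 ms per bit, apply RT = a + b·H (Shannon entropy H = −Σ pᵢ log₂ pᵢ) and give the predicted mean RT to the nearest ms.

493 ms

Entropy contributions −pᵢ log₂ pᵢ: 0.5278, 0.4644, 0.5120; sum H = 1.5042 bits.
RT = a + bH = 245 + 165·1.5042 = 493.19 ms.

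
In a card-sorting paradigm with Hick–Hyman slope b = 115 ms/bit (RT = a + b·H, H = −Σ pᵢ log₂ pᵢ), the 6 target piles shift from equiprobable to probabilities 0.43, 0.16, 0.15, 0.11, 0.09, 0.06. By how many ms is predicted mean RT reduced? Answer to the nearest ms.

The RT saving is b·ΔH. Equiprobable H₀ = log₂(6) = 2.5850 bits; with the given probabilities H = 2.2636 bits.
b·(H₀ − H) = 115 × (2.5850 − 2.2636) = 36.96 ms.

37 ms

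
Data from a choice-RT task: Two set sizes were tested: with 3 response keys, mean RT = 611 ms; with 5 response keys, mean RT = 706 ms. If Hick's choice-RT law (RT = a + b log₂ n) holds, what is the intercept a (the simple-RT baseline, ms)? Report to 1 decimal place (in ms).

406.7 ms

The slope on a log₂ axis is (706 − 611) / (2.3219 − 1.5850) = 128.907 ms/bit.
a = RT₁ − b·log₂ n₁ = 611 − 128.907 × 1.5850 = 406.687 ms.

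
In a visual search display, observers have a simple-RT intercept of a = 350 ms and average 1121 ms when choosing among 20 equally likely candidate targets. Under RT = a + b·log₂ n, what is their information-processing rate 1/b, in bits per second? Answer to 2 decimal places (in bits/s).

5.61 bits/s

Choice component = 1121 − 350 = 771 ms over log₂(20) = 4.3219 bits.
b = 771 / 4.3219 = 178.393 ms/bit, so 1/b = 5.606 bits/s.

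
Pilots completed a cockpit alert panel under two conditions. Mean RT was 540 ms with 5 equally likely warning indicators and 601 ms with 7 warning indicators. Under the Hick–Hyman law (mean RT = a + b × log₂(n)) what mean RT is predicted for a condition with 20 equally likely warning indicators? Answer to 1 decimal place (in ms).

791.3 ms

Solve the two-equation system in a and b:
  b = (601 − 540) / (log₂ 7 − log₂ 5) = 61 / (2.8074 − 2.3219) = 125.663 ms/bit
  a = 540 − 125.663 × 2.3219 = 248.220 ms
Then RT(20) = 248.220 + 125.663 × log₂ 20 = 248.220 + 125.663 × 4.3219 ≈ 791.325 ms.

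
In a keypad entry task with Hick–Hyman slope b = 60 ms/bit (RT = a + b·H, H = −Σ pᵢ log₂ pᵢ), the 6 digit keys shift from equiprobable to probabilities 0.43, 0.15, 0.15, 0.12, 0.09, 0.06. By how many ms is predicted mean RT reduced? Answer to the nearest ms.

19 ms

The RT saving is b·ΔH. Equiprobable H₀ = log₂(6) = 2.5850 bits; with the given probabilities H = 2.2679 bits.
b·(H₀ − H) = 60 × (2.5850 − 2.2679) = 19.02 ms.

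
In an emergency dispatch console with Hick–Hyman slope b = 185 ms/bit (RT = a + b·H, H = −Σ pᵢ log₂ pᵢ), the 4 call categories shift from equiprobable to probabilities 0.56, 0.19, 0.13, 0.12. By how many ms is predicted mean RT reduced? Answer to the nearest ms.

The RT saving is b·ΔH. Equiprobable H₀ = log₂(4) = 2.0000 bits; with the given probabilities H = 1.6734 bits.
b·(H₀ − H) = 185 × (2.0000 − 1.6734) = 60.42 ms.

60 ms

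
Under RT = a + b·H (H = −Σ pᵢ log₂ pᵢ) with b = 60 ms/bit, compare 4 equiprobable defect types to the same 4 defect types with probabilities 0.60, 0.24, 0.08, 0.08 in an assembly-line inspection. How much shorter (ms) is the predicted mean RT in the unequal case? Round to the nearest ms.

Equiprobable entropy H₀ = log₂ 4 = 2.0000 bits.
Skewed entropy H = −Σ pᵢ log₂ pᵢ = 1.5193 bits.
ΔRT = b·(H₀ − H) = 60 × 0.4807 = 28.84 ms.

29 ms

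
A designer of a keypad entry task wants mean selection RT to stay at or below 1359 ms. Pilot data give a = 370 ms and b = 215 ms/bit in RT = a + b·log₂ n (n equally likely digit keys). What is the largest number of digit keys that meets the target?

Information budget: (1359 − 370)/215 = 4.6000 bits, so n ≤ 2^4.6000 = 24.251 → at most 24.

24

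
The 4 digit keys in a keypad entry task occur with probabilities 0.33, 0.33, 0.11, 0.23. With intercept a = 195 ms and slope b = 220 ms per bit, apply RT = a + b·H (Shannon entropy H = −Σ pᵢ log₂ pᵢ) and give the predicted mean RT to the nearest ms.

612 ms

H = 0.33·log₂(1/0.33) + 0.33·log₂(1/0.33) + 0.11·log₂(1/0.11) + 0.23·log₂(1/0.23) = 1.8936 bits.
RT = 195 + 220 × 1.8936 = 611.59 ms.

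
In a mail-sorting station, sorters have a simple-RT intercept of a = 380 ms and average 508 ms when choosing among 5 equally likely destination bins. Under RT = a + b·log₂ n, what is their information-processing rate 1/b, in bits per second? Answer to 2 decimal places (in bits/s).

18.14 bits/s

Choice component = 508 − 380 = 128 ms over log₂(5) = 2.3219 bits.
b = 128 / 2.3219 = 55.127 ms/bit, so 1/b = 18.140 bits/s.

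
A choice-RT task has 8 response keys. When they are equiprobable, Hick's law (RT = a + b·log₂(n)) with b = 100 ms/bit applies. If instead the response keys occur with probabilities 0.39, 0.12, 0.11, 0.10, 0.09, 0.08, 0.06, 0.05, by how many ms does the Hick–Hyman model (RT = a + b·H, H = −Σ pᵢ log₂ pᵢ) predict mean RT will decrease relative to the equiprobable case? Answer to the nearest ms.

The RT saving is b·ΔH. Equiprobable H₀ = log₂(8) = 3.0000 bits; with the given probabilities H = 2.6431 bits.
b·(H₀ − H) = 100 × (3.0000 − 2.6431) = 35.69 ms.

36 ms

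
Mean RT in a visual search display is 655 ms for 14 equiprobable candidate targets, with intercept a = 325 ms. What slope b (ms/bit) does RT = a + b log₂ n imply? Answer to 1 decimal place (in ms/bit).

14 alternatives carry log₂ 14 = 3.8074 bits; the choice cost is 655 − 325 = 330 ms, so b = 330/3.8074 = 86.674 ms/bit.

86.7 ms/bit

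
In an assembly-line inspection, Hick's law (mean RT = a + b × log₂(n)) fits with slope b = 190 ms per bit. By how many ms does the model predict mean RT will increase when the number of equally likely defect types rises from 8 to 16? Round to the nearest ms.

Only the slope matters, since a is common to both: ΔRT = b·log₂(n₂/n₁).
log₂(16) − log₂(8) = log₂(16/8) = log₂(2) = 1.
ΔRT = 190 × 1.0000 = 190.000 ms.

190 ms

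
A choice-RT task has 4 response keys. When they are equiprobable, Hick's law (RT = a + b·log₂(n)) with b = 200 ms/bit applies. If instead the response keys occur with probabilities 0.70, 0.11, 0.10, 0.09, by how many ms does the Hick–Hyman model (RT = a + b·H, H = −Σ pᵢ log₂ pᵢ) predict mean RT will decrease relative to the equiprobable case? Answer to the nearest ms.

The RT saving is b·ΔH. Equiprobable H₀ = log₂(4) = 2.0000 bits; with the given probabilities H = 1.3553 bits.
b·(H₀ − H) = 200 × (2.0000 − 1.3553) = 128.93 ms.

129 ms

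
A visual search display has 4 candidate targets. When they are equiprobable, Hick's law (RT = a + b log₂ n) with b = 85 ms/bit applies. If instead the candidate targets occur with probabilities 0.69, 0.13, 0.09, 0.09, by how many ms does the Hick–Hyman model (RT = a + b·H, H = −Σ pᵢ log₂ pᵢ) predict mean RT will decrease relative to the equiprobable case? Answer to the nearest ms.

Equiprobable entropy H₀ = log₂ 4 = 2.0000 bits.
Skewed entropy H = −Σ pᵢ log₂ pᵢ = 1.3773 bits.
ΔRT = b·(H₀ − H) = 85 × 0.6227 = 52.93 ms.

53 ms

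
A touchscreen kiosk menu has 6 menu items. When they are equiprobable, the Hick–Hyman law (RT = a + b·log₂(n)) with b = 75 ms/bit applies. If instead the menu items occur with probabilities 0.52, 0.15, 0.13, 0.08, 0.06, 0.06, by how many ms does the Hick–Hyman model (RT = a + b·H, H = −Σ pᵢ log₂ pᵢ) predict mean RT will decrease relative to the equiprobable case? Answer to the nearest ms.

Equiprobable entropy H₀ = log₂ 6 = 2.5850 bits.
Skewed entropy H = −Σ pᵢ log₂ pᵢ = 2.0623 bits.
ΔRT = b·(H₀ − H) = 75 × 0.5226 = 39.20 ms.

39 ms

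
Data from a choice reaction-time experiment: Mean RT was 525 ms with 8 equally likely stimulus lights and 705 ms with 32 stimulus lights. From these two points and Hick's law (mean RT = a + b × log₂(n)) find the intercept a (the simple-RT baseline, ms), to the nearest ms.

b = (RT₂ − RT₁)/(log₂ n₂ − log₂ n₁) = (705 − 525)/(5 − 3) = 90 ms/bit.
a = RT₁ − b·log₂ n₁ = 525 − 90 × 3 = 255.000 ms.

255 ms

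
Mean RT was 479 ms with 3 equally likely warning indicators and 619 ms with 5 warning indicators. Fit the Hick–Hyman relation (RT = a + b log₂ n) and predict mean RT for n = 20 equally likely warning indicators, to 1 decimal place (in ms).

998.9 ms

Fit slope and intercept:
  b = (619 − 479) / (log₂ 5 − log₂ 3) = 140 / (2.3219 − 1.5850) = 189.968 ms/bit
  a = 479 − 189.968 × 1.5850 = 177.908 ms
Then RT(20) = 177.908 + 189.968 × log₂ 20 = 177.908 + 189.968 × 4.3219 ≈ 998.936 ms.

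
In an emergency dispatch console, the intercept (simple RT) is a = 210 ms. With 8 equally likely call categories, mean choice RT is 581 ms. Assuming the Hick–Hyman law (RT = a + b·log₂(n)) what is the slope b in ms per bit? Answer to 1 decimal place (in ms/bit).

123.7 ms/bit

b = (581 − 210) / log₂(8) = 371 / 3 = 123.667 ms/bit.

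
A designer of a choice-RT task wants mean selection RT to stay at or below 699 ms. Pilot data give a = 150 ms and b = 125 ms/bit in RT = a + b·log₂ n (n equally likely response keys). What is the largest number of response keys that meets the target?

Information budget: (699 − 150)/125 = 4.3920 bits, so n ≤ 2^4.3920 = 20.995 → at most 20.

20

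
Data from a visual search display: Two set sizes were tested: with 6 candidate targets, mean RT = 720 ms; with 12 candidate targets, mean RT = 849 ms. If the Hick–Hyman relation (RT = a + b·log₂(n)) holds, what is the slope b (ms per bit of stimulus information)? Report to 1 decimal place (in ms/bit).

Slope: b = (849 − 720) / (log₂ 12 − log₂ 6) = 129/1.0000 = 129.000 ms/bit.

129.0 ms/bit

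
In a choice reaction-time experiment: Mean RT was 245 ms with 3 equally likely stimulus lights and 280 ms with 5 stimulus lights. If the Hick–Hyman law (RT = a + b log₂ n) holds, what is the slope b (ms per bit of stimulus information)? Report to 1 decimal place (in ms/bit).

47.5 ms/bit

b = (RT₂ − RT₁)/(log₂ n₂ − log₂ n₁) = (280 − 245)/(2.3219 − 1.5850) = 47.492 ms/bit.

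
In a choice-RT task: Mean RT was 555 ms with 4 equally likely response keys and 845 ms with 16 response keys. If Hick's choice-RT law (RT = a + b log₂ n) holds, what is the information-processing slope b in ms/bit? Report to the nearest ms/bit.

b = (RT₂ − RT₁)/(log₂ n₂ − log₂ n₁) = (845 − 555)/(4 − 2) = 145 ms/bit.

145 ms/bit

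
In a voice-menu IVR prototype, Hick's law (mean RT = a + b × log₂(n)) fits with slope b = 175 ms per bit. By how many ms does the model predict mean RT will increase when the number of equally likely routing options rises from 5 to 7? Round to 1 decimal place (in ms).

84.9 ms

The intercept a cancels: ΔRT = b·(log₂ n₂ − log₂ n₁) = b·log₂(n₂/n₁).
log₂(7) − log₂(5) = 2.8074 − 2.3219 = 0.4854.
ΔRT = 175 × 0.4854 = 84.950 ms.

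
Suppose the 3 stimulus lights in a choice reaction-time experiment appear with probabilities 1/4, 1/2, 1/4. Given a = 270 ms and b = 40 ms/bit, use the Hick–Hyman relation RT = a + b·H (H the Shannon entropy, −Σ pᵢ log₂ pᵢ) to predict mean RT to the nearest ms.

Each term −pᵢ log₂ pᵢ: 0.25·2 + 0.5·1 + 0.25·2; summed, H = 1.500 bits.
Mean RT = a + bH = 270 + 40·1.500 = 330.00 ms.

330 ms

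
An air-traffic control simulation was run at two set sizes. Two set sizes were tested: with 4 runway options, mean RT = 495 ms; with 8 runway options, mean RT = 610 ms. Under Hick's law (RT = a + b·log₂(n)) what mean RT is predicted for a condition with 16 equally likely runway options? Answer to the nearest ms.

725 ms

RT is linear in log₂ n, so two points fix the line:
  b = (610 − 495) / (log₂ 8 − log₂ 4) = 115 / (3 − 2) = 115 ms/bit
  a = 495 − 115 × 2 = 265 ms
Then RT(16) = 265 + 115 × log₂ 16 = 265 + 115 × 4 ≈ 725.000 ms.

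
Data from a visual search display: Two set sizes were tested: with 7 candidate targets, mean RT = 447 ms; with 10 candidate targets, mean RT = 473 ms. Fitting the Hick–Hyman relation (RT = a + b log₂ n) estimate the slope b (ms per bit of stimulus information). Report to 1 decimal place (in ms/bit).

Slope: b = (473 − 447) / (log₂ 10 − log₂ 7) = 26/0.5146 = 50.527 ms/bit.

50.5 ms/bit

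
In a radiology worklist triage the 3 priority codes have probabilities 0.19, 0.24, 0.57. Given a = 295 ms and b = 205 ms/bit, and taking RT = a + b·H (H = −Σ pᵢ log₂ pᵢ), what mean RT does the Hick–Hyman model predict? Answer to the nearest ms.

584 ms

Entropy contributions −pᵢ log₂ pᵢ: 0.4552, 0.4941, 0.4623; sum H = 1.4116 bits.
RT = a + bH = 295 + 205·1.4116 = 584.38 ms.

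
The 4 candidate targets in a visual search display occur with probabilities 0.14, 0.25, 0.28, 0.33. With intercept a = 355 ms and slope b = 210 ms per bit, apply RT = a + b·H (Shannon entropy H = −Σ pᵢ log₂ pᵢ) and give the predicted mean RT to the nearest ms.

762 ms

H = 0.14·log₂(1/0.14) + 0.25·log₂(1/0.25) + 0.28·log₂(1/0.28) + 0.33·log₂(1/0.33) = 1.9392 bits.
RT = 355 + 210 × 1.9392 = 762.22 ms.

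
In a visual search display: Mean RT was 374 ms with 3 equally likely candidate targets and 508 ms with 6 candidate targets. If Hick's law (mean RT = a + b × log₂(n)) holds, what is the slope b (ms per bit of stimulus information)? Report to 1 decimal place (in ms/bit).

134.0 ms/bit

The slope on a log₂ axis is (508 − 374) / (2.5850 − 1.5850) = 134.000 ms/bit.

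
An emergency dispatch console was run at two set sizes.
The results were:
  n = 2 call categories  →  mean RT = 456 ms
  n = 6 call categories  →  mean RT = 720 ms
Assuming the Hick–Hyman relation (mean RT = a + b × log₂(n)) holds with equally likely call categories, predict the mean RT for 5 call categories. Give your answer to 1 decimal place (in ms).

With log₂ n on the abscissa the relation is linear; from the two conditions:
  b = (720 − 456) / (log₂ 6 − log₂ 2) = 264 / (2.5850 − 1) = 166.565 ms/bit
  a = 456 − 166.565 × 1 = 289.435 ms
Then RT(5) = 289.435 + 166.565 × log₂ 5 = 289.435 + 166.565 × 2.3219 ≈ 676.188 ms.

676.2 ms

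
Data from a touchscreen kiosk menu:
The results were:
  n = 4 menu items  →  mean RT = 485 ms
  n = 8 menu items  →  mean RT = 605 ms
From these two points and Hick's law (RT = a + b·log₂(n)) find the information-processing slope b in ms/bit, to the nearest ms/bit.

120 ms/bit

b = (RT₂ − RT₁)/(log₂ n₂ − log₂ n₁) = (605 − 485)/(3 − 2) = 120 ms/bit.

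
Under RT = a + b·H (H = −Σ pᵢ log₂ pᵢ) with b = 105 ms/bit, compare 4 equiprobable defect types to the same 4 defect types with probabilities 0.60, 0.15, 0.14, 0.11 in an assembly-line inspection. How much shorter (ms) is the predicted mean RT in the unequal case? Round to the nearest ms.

42 ms

Equiprobable entropy H₀ = log₂ 4 = 2.0000 bits.
Skewed entropy H = −Σ pᵢ log₂ pᵢ = 1.6001 bits.
ΔRT = b·(H₀ − H) = 105 × 0.3999 = 41.99 ms.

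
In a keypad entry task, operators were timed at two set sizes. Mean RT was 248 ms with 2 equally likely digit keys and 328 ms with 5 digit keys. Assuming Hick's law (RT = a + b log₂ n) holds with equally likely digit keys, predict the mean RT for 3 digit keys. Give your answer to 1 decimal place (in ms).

283.4 ms

Solve the two-equation system in a and b:
  b = (328 − 248) / (log₂ 5 − log₂ 2) = 80 / (2.3219 − 1) = 60.518 ms/bit
  a = 248 − 60.518 × 1 = 187.482 ms
Then RT(3) = 187.482 + 60.518 × log₂ 3 = 187.482 + 60.518 × 1.5850 ≈ 283.401 ms.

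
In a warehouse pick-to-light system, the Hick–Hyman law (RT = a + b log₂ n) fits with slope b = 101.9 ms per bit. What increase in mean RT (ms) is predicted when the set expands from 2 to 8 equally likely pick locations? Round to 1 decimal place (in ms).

Only the slope matters, since a is common to both: ΔRT = b·log₂(n₂/n₁).
log₂(8) − log₂(2) = log₂(8/2) = log₂(4) = 2.
ΔRT = 101.9 × 2.0000 = 203.800 ms.

203.8 ms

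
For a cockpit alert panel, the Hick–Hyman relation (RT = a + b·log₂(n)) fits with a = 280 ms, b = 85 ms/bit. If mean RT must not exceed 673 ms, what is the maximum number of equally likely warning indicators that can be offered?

24

85·log₂ n ≤ 673 − 280 = 393, giving log₂ n ≤ 4.6235 and n ≤ 24.650. The largest whole number is 24.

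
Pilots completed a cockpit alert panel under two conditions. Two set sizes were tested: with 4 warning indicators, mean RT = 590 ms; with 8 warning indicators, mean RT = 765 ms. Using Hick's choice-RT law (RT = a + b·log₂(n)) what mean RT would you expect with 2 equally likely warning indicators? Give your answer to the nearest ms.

415 ms

RT is linear in log₂ n, so two points fix the line:
  b = (765 − 590) / (log₂ 8 − log₂ 4) = 175 / (3 − 2) = 175 ms/bit
  a = 590 − 175 × 2 = 240 ms
Then RT(2) = 240 + 175 × log₂ 2 = 240 + 175 × 1 ≈ 415.000 ms.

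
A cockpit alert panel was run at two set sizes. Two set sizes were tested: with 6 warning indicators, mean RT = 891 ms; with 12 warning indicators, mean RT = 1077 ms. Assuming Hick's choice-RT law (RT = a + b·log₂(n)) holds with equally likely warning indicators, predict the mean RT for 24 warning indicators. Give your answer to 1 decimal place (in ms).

1263.0 ms

RT is linear in log₂ n, so two points fix the line:
  b = (1077 − 891) / (log₂ 12 − log₂ 6) = 186 / (3.5850 − 2.5850) = 186.000 ms/bit
  a = 891 − 186.000 × 2.5850 = 410.197 ms
Then RT(24) = 410.197 + 186.000 × log₂ 24 = 410.197 + 186.000 × 4.5850 ≈ 1263.000 ms.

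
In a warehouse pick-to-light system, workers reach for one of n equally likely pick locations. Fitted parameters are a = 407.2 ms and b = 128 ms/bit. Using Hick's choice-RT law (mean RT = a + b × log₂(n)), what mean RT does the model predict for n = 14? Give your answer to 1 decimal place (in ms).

log₂(14) = 3.8074 bits, so RT = 407.2 + 128 × 3.8074 ≈ 894.541 ms.

894.5 ms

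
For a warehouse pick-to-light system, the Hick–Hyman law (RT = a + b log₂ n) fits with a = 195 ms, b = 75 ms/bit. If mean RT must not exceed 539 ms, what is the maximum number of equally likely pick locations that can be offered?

24

Information budget: (539 − 195)/75 = 4.5867 bits, so n ≤ 2^4.5867 = 24.028 → at most 24.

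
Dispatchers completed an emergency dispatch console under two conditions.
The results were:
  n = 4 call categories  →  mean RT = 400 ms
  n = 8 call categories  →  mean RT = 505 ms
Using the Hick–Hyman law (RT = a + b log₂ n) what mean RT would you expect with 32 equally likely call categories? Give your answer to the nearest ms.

Solve the two-equation system in a and b:
  b = (505 − 400) / (log₂ 8 − log₂ 4) = 105 / (3 − 2) = 105 ms/bit
  a = 400 − 105 × 2 = 190 ms
Then RT(32) = 190 + 105 × log₂ 32 = 190 + 105 × 5 ≈ 715.000 ms.

715 ms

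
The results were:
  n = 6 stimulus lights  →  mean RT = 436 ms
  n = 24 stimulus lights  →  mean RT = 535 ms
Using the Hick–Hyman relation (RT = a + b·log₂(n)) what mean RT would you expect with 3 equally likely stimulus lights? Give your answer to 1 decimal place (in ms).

386.5 ms

With log₂ n on the abscissa the relation is linear; from the two conditions:
  b = (535 − 436) / (log₂ 24 − log₂ 6) = 99 / (4.5850 − 2.5850) = 49.500 ms/bit
  a = 436 − 49.500 × 2.5850 = 308.044 ms
Then RT(3) = 308.044 + 49.500 × log₂ 3 = 308.044 + 49.500 × 1.5850 ≈ 386.500 ms.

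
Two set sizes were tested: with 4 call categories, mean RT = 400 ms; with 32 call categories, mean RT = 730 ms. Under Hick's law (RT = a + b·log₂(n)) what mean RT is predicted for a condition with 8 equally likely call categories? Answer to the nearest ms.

510 ms

Solve the two-equation system in a and b:
  b = (730 − 400) / (log₂ 32 − log₂ 4) = 330 / (5 − 2) = 110 ms/bit
  a = 400 − 110 × 2 = 180 ms
Then RT(8) = 180 + 110 × log₂ 8 = 180 + 110 × 3 ≈ 510.000 ms.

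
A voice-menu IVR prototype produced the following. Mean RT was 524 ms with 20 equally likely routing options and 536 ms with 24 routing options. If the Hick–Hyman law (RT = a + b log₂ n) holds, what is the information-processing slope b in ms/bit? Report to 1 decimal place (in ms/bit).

Slope: b = (536 − 524) / (log₂ 24 − log₂ 20) = 12/0.2630 = 45.621 ms/bit.

45.6 ms/bit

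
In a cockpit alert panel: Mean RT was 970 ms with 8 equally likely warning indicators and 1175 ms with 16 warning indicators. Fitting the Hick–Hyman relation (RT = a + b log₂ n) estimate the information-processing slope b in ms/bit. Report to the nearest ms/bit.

205 ms/bit

Slope: b = (1175 − 970) / (log₂ 16 − log₂ 8) = 205/1.0000 = 205 ms/bit.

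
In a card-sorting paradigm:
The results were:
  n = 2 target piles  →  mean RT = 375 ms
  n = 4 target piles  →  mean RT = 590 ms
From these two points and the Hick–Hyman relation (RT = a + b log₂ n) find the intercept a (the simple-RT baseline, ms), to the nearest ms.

160 ms

The slope on a log₂ axis is (590 − 375) / (2 − 1) = 215 ms/bit.
Intercept: a = 375 − 215·log₂(2) = 160.000 ms.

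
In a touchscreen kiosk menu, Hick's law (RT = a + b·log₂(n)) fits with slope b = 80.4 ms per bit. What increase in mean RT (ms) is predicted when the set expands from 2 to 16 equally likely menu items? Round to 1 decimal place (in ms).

The intercept a cancels: ΔRT = b·(log₂ n₂ − log₂ n₁) = b·log₂(n₂/n₁).
log₂(16) − log₂(2) = log₂(16/2) = log₂(8) = 3.
ΔRT = 80.4 × 3.0000 = 241.200 ms.

241.2 ms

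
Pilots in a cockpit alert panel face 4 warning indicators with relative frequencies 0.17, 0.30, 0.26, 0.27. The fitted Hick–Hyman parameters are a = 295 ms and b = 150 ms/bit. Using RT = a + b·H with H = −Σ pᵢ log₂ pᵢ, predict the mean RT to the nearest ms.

H = 0.17·log₂(1/0.17) + 0.30·log₂(1/0.30) + 0.26·log₂(1/0.26) + 0.27·log₂(1/0.27) = 1.9710 bits.
RT = 295 + 150 × 1.9710 = 590.65 ms.

591 ms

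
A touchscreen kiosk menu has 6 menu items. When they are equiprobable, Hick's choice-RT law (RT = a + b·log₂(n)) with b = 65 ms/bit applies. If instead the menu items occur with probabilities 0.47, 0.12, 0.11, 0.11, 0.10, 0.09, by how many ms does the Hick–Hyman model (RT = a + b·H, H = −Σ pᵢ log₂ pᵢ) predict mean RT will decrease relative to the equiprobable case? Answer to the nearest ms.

The RT saving is b·ΔH. Equiprobable H₀ = log₂(6) = 2.5850 bits; with the given probabilities H = 2.2244 bits.
b·(H₀ − H) = 65 × (2.5850 − 2.2244) = 23.43 ms.

23 ms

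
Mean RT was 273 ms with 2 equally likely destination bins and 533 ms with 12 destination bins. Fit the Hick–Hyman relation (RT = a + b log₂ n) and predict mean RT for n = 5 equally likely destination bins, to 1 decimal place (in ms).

406.0 ms

Fit slope and intercept:
  b = (533 − 273) / (log₂ 12 − log₂ 2) = 260 / (3.5850 − 1) = 100.582 ms/bit
  a = 273 − 100.582 × 1 = 172.418 ms
Then RT(5) = 172.418 + 100.582 × log₂ 5 = 172.418 + 100.582 × 2.3219 ≈ 405.962 ms.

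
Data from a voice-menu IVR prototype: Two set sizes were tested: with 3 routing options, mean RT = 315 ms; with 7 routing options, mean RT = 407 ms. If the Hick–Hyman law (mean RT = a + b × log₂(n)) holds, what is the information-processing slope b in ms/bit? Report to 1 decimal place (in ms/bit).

75.3 ms/bit

b = (RT₂ − RT₁)/(log₂ n₂ − log₂ n₁) = (407 − 315)/(2.8074 − 1.5850) = 75.262 ms/bit.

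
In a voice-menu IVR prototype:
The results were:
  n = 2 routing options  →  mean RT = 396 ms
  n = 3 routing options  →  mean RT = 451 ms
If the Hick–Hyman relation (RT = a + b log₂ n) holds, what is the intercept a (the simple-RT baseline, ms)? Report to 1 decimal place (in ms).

302.0 ms

The slope on a log₂ axis is (451 − 396) / (1.5850 − 1) = 94.023 ms/bit.
Intercept: a = 396 − 94.023·log₂(2) = 301.977 ms.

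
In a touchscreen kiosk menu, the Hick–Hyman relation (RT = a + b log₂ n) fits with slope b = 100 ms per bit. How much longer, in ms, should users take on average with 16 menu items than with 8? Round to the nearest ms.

Only the slope matters, since a is common to both: ΔRT = b·log₂(n₂/n₁).
log₂(16) − log₂(8) = log₂(16/8) = log₂(2) = 1.
ΔRT = 100 × 1.0000 = 100.000 ms.

100 ms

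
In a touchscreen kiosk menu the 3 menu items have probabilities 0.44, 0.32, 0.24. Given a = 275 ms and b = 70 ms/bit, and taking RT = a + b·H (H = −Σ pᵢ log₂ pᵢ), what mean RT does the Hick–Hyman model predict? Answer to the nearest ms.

H = 0.44·log₂(1/0.44) + 0.32·log₂(1/0.32) + 0.24·log₂(1/0.24) = 1.5413 bits.
RT = 275 + 70 × 1.5413 = 382.89 ms.

383 ms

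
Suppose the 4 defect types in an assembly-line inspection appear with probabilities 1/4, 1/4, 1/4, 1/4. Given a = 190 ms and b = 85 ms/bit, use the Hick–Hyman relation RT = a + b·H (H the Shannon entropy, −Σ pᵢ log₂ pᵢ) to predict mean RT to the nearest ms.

Each term −pᵢ log₂ pᵢ: 0.25·2 + 0.25·2 + 0.25·2 + 0.25·2; summed, H = 2.000 bits.
Mean RT = a + bH = 190 + 85·2.000 = 360.00 ms.

360 ms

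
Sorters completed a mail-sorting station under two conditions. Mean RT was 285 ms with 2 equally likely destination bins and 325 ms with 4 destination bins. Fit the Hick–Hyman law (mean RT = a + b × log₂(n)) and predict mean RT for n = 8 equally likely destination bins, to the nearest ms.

365 ms

Solve the two-equation system in a and b:
  b = (325 − 285) / (log₂ 4 − log₂ 2) = 40 / (2 − 1) = 40 ms/bit
  a = 285 − 40 × 1 = 245 ms
Then RT(8) = 245 + 40 × log₂ 8 = 245 + 40 × 3 ≈ 365.000 ms.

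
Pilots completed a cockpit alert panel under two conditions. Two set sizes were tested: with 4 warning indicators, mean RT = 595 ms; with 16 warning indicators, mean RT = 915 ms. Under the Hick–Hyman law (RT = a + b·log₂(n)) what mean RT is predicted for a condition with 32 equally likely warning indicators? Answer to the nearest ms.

1075 ms

Fit slope and intercept:
  b = (915 − 595) / (log₂ 16 − log₂ 4) = 320 / (4 − 2) = 160 ms/bit
  a = 595 − 160 × 2 = 275 ms
Then RT(32) = 275 + 160 × log₂ 32 = 275 + 160 × 5 ≈ 1075.000 ms.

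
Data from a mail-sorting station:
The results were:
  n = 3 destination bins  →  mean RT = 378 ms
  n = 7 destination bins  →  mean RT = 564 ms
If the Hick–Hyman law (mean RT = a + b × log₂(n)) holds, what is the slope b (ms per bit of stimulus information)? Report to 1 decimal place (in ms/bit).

b = (RT₂ − RT₁)/(log₂ n₂ − log₂ n₁) = (564 − 378)/(2.8074 − 1.5850) = 152.161 ms/bit.

152.2 ms/bit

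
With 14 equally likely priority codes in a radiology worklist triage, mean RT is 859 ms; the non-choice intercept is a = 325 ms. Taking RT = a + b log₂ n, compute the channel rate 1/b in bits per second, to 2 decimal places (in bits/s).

Choice component = 859 − 325 = 534 ms over log₂(14) = 3.8074 bits.
b = 534 / 3.8074 = 140.255 ms/bit, so 1/b = 7.130 bits/s.

7.13 bits/s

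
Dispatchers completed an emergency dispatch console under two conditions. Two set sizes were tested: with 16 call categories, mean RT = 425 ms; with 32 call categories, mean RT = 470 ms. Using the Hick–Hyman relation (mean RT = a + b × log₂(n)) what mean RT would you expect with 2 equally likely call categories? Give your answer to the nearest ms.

290 ms

Fit slope and intercept:
  b = (470 − 425) / (log₂ 32 − log₂ 16) = 45 / (5 − 4) = 45 ms/bit
  a = 425 − 45 × 4 = 245 ms
Then RT(2) = 245 + 45 × log₂ 2 = 245 + 45 × 1 ≈ 290.000 ms.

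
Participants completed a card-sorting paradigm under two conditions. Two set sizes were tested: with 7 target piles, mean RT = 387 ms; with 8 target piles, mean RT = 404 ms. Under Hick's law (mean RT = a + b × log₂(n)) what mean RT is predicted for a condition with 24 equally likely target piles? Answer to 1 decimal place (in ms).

RT is linear in log₂ n, so two points fix the line:
  b = (404 − 387) / (log₂ 8 − log₂ 7) = 17 / (3 − 2.8074) = 88.245 ms/bit
  a = 387 − 88.245 × 2.8074 = 139.264 ms
Then RT(24) = 139.264 + 88.245 × log₂ 24 = 139.264 + 88.245 × 4.5850 ≈ 543.865 ms.

543.9 ms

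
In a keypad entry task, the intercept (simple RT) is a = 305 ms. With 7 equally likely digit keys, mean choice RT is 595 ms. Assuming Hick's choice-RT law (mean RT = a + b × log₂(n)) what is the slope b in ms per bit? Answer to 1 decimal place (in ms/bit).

7 alternatives carry log₂ 7 = 2.8074 bits; the choice cost is 595 − 305 = 290 ms, so b = 290/2.8074 = 103.300 ms/bit.

103.3 ms/bit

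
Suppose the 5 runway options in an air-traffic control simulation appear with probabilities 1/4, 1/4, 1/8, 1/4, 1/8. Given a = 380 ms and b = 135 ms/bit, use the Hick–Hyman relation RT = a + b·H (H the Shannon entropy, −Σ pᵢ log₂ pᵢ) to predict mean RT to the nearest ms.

Each term −pᵢ log₂ pᵢ: 0.25·2 + 0.25·2 + 0.125·3 + 0.25·2 + 0.125·3; summed, H = 2.250 bits.
Mean RT = a + bH = 380 + 135·2.250 = 683.75 ms.

684 ms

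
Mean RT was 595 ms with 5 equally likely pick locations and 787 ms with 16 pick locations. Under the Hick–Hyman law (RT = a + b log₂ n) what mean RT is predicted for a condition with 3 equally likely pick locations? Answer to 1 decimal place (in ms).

510.7 ms

Fit slope and intercept:
  b = (787 − 595) / (log₂ 16 − log₂ 5) = 192 / (4 − 2.3219) = 114.417 ms/bit
  a = 595 − 114.417 × 2.3219 = 329.332 ms
Then RT(3) = 329.332 + 114.417 × log₂ 3 = 329.332 + 114.417 × 1.5850 ≈ 510.679 ms.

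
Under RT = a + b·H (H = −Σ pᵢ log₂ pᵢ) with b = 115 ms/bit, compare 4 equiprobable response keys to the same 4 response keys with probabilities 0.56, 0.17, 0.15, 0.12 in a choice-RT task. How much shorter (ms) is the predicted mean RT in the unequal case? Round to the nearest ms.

Equiprobable entropy H₀ = log₂ 4 = 2.0000 bits.
Skewed entropy H = −Σ pᵢ log₂ pᵢ = 1.6806 bits.
ΔRT = b·(H₀ − H) = 115 × 0.3194 = 36.73 ms.

37 ms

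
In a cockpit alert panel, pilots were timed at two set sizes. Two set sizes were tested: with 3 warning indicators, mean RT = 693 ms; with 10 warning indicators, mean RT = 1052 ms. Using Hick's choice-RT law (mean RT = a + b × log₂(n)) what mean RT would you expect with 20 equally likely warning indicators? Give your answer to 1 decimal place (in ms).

With log₂ n on the abscissa the relation is linear; from the two conditions:
  b = (1052 − 693) / (log₂ 10 − log₂ 3) = 359 / (3.3219 − 1.5850) = 206.682 ms/bit
  a = 693 − 206.682 × 1.5850 = 365.416 ms
Then RT(20) = 365.416 + 206.682 × log₂ 20 = 365.416 + 206.682 × 4.3219 ≈ 1258.682 ms.

1258.7 ms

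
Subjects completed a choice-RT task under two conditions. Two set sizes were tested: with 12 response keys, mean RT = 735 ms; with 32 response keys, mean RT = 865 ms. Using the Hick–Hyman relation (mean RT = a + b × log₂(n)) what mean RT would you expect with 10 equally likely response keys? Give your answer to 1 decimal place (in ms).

RT is linear in log₂ n, so two points fix the line:
  b = (865 − 735) / (log₂ 32 − log₂ 12) = 130 / (5 − 3.5850) = 91.870 ms/bit
  a = 735 − 91.870 × 3.5850 = 405.648 ms
Then RT(10) = 405.648 + 91.870 × log₂ 10 = 405.648 + 91.870 × 3.3219 ≈ 710.835 ms.

710.8 ms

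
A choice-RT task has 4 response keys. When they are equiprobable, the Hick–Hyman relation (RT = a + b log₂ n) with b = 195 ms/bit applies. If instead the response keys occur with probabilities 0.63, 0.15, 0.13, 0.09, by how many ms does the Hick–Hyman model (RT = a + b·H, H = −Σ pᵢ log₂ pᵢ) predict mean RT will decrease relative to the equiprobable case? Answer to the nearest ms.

Equiprobable entropy H₀ = log₂ 4 = 2.0000 bits.
Skewed entropy H = −Σ pᵢ log₂ pᵢ = 1.5258 bits.
ΔRT = b·(H₀ − H) = 195 × 0.4742 = 92.47 ms.

92 ms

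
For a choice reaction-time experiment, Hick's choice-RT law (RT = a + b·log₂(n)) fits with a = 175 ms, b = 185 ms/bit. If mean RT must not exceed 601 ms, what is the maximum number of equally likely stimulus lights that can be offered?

4

185·log₂ n ≤ 601 − 175 = 426, giving log₂ n ≤ 2.3027 and n ≤ 4.934. The largest whole number is 4.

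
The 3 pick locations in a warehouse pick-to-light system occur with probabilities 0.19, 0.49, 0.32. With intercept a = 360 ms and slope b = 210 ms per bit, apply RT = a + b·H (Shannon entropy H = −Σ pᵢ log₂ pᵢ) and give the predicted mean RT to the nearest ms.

672 ms

H = 0.19·log₂(1/0.19) + 0.49·log₂(1/0.49) + 0.32·log₂(1/0.32) = 1.4855 bits.
RT = 360 + 210 × 1.4855 = 671.96 ms.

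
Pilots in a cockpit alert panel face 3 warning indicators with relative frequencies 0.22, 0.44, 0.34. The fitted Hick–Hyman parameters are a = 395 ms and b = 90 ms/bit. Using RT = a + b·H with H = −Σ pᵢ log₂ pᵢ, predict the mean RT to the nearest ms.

533 ms

Entropy contributions −pᵢ log₂ pᵢ: 0.4806, 0.5211, 0.5292; sum H = 1.5309 bits.
RT = a + bH = 395 + 90·1.5309 = 532.78 ms.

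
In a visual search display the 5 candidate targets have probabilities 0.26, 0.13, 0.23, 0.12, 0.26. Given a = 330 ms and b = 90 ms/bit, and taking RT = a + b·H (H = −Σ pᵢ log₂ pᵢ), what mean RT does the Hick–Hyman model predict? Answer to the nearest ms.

532 ms

Entropy contributions −pᵢ log₂ pᵢ: 0.5053, 0.3826, 0.4877, 0.3671, 0.5053; sum H = 2.2480 bits.
RT = a + bH = 330 + 90·2.2480 = 532.32 ms.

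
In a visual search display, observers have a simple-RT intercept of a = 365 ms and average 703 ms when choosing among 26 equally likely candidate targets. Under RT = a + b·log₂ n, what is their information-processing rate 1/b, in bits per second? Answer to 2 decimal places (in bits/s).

13.91 bits/s

b = (703 − 365)/log₂ 26 = 338/4.7004 = 71.908 ms per bit = 0.07191 s/bit; the reciprocal is 13.907 bits/s.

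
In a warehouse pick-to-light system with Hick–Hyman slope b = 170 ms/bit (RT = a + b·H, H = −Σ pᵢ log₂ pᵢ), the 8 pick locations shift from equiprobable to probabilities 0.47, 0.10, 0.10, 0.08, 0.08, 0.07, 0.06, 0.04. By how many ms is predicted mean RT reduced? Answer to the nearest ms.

92 ms

Equiprobable entropy H₀ = log₂ 8 = 3.0000 bits.
Skewed entropy H = −Σ pᵢ log₂ pᵢ = 2.4572 bits.
ΔRT = b·(H₀ − H) = 170 × 0.5428 = 92.28 ms.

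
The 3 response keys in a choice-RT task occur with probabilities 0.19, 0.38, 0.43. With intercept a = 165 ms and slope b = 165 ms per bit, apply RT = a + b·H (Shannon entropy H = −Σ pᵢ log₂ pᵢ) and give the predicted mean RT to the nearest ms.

H = 0.19·log₂(1/0.19) + 0.38·log₂(1/0.38) + 0.43·log₂(1/0.43) = 1.5092 bits.
RT = 165 + 165 × 1.5092 = 414.03 ms.

414 ms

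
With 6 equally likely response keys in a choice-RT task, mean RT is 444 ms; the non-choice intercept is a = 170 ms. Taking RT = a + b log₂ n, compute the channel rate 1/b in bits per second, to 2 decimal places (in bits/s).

9.43 bits/s

Choice component = 444 − 170 = 274 ms over log₂(6) = 2.5850 bits.
b = 274 / 2.5850 = 105.998 ms/bit, so 1/b = 9.434 bits/s.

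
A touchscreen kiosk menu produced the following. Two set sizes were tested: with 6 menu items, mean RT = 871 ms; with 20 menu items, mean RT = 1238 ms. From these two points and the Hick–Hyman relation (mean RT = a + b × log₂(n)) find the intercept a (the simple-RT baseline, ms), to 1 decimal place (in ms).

324.8 ms

Slope: b = (1238 − 871) / (log₂ 20 − log₂ 6) = 367/1.7370 = 211.288 ms/bit.
Intercept: a = 871 − 211.288·log₂(6) = 324.828 ms.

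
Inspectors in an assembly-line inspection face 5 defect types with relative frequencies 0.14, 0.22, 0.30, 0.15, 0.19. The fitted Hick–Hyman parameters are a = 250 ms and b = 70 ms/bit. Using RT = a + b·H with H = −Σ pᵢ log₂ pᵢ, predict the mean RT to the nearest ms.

Entropy contributions −pᵢ log₂ pᵢ: 0.3971, 0.4806, 0.5211, 0.4105, 0.4552; sum H = 2.2645 bits.
RT = a + bH = 250 + 70·2.2645 = 408.52 ms.

409 ms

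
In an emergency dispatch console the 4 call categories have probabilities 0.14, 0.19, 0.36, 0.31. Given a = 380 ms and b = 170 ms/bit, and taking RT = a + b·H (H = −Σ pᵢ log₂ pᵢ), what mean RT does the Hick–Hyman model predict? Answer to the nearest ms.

Entropy contributions −pᵢ log₂ pᵢ: 0.3971, 0.4552, 0.5306, 0.5238; sum H = 1.9067 bits.
RT = a + bH = 380 + 170·1.9067 = 704.15 ms.

704 ms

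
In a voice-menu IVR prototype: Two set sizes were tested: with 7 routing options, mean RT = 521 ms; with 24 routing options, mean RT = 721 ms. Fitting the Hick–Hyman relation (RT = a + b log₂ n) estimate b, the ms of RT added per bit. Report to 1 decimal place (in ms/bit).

112.5 ms/bit

The slope on a log₂ axis is (721 − 521) / (4.5850 − 2.8074) = 112.511 ms/bit.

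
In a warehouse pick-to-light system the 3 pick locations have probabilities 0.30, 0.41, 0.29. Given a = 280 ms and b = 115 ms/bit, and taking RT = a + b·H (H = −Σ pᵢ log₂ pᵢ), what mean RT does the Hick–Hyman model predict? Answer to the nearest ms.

460 ms

H = 0.30·log₂(1/0.30) + 0.41·log₂(1/0.41) + 0.29·log₂(1/0.29) = 1.5664 bits.
RT = 280 + 115 × 1.5664 = 460.13 ms.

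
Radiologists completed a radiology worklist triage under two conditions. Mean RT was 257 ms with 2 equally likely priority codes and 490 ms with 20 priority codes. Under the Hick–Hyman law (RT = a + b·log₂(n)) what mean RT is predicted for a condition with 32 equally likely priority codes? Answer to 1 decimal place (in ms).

Fit slope and intercept:
  b = (490 − 257) / (log₂ 20 − log₂ 2) = 233 / (4.3219 − 1) = 70.140 ms/bit
  a = 257 − 70.140 × 1 = 186.860 ms
Then RT(32) = 186.860 + 70.140 × log₂ 32 = 186.860 + 70.140 × 5 ≈ 537.560 ms.

537.6 ms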